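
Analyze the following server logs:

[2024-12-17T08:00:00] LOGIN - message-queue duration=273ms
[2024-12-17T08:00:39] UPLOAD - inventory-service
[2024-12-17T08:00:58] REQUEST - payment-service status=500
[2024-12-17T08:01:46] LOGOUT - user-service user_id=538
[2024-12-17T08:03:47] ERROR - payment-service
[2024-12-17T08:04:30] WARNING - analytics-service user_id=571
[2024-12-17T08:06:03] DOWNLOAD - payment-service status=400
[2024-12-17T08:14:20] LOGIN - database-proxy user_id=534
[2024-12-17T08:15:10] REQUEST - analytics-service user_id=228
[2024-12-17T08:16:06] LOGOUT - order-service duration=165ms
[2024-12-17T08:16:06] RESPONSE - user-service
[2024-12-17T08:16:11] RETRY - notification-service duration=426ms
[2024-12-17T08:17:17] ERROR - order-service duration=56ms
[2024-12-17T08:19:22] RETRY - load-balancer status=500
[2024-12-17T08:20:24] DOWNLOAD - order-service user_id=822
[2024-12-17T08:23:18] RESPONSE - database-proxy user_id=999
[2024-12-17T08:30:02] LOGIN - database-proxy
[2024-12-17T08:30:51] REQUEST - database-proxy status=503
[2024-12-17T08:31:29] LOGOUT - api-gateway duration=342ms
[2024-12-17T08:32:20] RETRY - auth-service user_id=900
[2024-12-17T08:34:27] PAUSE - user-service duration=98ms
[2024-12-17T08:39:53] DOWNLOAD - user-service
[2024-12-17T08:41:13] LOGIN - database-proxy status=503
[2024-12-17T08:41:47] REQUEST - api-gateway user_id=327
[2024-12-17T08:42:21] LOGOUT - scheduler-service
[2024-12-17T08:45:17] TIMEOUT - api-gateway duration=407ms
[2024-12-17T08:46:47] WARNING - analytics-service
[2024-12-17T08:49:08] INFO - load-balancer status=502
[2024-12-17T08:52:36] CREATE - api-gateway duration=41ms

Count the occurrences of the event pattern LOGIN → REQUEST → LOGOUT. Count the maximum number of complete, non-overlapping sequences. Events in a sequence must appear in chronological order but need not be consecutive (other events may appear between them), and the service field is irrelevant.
4

To count sequences:

1. Look for pattern: LOGIN → REQUEST → LOGOUT
2. Greedily scan the log in chronological order, matching each sequence element in turn (ignoring service)
3. Each time the full pattern completes, increment the count and restart matching from the next event
4. Complete non-overlapping sequences found: 4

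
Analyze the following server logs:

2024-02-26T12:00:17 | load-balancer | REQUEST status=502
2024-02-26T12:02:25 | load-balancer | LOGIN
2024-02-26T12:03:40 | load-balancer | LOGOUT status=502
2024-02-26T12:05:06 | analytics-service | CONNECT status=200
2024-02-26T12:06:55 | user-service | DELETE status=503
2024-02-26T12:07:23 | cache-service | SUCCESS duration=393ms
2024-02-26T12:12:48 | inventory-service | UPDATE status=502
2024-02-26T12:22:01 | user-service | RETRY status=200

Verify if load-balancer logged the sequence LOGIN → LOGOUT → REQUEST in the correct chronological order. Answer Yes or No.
No

To verify sequence order:

1. Find all events in sequence LOGIN → LOGOUT → REQUEST for load-balancer
2. Extract their timestamps
3. Check if timestamps are in ascending order
4. Result: No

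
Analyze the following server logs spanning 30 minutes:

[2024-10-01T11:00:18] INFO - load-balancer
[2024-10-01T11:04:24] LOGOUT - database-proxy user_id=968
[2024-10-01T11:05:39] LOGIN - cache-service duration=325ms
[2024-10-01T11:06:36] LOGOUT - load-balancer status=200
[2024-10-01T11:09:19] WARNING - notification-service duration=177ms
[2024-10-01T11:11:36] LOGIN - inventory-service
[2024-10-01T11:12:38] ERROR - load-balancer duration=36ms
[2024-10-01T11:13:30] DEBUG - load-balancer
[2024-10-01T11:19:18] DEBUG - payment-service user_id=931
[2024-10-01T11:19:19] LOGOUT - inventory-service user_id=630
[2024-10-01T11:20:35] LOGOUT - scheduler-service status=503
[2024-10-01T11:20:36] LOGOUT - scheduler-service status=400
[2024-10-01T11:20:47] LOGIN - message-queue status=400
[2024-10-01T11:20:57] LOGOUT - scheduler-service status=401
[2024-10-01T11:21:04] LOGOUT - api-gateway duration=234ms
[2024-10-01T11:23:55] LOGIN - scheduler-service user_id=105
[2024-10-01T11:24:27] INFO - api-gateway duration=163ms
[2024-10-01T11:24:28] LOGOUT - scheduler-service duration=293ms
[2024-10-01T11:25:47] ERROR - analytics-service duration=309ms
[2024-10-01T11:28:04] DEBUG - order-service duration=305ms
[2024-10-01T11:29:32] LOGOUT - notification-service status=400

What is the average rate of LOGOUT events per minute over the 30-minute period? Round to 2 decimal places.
0.3

To calculate the rate:

1. Count total LOGOUT events: 9
2. Total time period: 30 minutes
3. Rate = 9 / 30 = 0.3 events per minute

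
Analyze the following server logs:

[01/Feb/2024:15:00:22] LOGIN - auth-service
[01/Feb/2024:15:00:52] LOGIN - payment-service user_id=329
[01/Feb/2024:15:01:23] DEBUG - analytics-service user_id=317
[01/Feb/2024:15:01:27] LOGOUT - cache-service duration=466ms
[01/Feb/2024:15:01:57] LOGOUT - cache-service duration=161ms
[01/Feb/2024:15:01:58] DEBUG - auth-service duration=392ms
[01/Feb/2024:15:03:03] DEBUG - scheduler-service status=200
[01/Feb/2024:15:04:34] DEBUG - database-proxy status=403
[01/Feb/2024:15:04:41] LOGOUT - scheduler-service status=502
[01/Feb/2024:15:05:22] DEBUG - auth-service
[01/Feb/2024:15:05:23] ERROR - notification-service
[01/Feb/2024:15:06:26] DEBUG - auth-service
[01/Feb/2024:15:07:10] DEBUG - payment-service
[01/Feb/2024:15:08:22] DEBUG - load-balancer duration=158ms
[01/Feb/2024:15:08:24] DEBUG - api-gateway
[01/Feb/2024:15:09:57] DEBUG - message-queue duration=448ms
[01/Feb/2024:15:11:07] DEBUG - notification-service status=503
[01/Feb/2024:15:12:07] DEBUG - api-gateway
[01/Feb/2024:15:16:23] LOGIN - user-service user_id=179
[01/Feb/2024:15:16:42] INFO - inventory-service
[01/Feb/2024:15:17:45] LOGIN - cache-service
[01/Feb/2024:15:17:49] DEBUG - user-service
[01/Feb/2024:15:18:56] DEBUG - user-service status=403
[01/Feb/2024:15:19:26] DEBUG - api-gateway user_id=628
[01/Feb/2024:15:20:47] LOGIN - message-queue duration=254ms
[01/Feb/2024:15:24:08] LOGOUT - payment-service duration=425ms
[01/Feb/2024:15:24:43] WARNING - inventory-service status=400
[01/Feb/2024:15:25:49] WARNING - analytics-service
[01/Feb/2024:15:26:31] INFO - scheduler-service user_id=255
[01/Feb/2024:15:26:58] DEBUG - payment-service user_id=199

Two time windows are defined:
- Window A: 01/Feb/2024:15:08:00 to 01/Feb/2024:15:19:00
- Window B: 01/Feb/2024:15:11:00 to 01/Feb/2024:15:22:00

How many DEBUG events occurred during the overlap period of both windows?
4

To find overlap events:

1. Window A: 01/Feb/2024:15:08:00 to 01/Feb/2024:15:19:00
2. Window B: 01/Feb/2024:15:11:00 to 01/Feb/2024:15:22:00
3. Overlap period: 01/Feb/2024:15:11:00 to 01/Feb/2024:15:19:00
4. Count DEBUG events in overlap: 4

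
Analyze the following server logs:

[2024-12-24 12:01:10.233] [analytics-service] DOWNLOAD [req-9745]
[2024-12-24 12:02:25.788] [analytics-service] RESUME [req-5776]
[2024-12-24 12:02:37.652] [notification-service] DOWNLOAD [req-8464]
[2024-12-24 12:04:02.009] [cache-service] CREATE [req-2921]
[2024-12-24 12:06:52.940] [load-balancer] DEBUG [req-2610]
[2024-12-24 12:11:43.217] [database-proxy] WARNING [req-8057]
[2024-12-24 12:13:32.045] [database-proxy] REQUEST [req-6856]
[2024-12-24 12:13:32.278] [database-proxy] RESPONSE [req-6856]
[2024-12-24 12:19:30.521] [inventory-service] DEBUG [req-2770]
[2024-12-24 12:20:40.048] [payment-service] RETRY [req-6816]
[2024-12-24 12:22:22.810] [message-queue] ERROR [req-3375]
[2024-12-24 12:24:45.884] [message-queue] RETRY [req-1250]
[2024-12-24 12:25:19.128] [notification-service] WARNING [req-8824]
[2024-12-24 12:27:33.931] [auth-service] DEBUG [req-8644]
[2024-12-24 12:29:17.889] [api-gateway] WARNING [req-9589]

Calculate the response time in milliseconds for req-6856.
233

To calculate latency:

1. Find REQUEST with id req-6856: 2024-12-24 12:13:32.045
2. Find RESPONSE with id req-6856: 2024-12-24 12:13:32.278
3. Latency: 2024-12-24 12:13:32.278 - 2024-12-24 12:13:32.045 = 233ms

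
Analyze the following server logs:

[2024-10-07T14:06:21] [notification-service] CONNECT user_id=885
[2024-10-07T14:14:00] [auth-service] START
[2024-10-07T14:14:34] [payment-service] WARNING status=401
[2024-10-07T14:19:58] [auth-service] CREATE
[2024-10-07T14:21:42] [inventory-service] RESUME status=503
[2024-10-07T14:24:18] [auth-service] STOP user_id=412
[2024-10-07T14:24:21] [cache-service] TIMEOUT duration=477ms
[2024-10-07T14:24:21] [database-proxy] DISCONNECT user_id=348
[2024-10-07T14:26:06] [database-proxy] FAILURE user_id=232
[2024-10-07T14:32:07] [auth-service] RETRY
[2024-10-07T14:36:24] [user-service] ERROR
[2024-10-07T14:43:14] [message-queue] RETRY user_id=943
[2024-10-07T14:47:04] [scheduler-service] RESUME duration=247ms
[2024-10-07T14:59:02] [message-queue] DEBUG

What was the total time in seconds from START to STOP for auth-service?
618

To calculate state duration:

1. Find START event for auth-service: 2024-10-07T14:14:00
2. Find STOP event for auth-service: 2024-10-07T14:24:18
3. Calculate duration: 2024-10-07T14:24:18 - 2024-10-07T14:14:00 = 618 seconds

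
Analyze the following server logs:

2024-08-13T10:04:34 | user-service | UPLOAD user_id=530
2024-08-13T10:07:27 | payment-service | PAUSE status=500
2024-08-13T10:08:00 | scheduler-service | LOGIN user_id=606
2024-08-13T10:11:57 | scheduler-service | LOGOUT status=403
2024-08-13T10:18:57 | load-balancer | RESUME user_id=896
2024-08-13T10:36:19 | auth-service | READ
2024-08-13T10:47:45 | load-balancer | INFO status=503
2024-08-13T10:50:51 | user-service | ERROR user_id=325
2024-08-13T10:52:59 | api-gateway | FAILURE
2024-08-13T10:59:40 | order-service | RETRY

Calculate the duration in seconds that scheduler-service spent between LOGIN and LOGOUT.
237

To calculate state duration:

1. Find LOGIN event for scheduler-service: 2024-08-13T10:08:00
2. Find LOGOUT event for scheduler-service: 2024-08-13T10:11:57
3. Calculate duration: 2024-08-13T10:11:57 - 2024-08-13T10:08:00 = 237 seconds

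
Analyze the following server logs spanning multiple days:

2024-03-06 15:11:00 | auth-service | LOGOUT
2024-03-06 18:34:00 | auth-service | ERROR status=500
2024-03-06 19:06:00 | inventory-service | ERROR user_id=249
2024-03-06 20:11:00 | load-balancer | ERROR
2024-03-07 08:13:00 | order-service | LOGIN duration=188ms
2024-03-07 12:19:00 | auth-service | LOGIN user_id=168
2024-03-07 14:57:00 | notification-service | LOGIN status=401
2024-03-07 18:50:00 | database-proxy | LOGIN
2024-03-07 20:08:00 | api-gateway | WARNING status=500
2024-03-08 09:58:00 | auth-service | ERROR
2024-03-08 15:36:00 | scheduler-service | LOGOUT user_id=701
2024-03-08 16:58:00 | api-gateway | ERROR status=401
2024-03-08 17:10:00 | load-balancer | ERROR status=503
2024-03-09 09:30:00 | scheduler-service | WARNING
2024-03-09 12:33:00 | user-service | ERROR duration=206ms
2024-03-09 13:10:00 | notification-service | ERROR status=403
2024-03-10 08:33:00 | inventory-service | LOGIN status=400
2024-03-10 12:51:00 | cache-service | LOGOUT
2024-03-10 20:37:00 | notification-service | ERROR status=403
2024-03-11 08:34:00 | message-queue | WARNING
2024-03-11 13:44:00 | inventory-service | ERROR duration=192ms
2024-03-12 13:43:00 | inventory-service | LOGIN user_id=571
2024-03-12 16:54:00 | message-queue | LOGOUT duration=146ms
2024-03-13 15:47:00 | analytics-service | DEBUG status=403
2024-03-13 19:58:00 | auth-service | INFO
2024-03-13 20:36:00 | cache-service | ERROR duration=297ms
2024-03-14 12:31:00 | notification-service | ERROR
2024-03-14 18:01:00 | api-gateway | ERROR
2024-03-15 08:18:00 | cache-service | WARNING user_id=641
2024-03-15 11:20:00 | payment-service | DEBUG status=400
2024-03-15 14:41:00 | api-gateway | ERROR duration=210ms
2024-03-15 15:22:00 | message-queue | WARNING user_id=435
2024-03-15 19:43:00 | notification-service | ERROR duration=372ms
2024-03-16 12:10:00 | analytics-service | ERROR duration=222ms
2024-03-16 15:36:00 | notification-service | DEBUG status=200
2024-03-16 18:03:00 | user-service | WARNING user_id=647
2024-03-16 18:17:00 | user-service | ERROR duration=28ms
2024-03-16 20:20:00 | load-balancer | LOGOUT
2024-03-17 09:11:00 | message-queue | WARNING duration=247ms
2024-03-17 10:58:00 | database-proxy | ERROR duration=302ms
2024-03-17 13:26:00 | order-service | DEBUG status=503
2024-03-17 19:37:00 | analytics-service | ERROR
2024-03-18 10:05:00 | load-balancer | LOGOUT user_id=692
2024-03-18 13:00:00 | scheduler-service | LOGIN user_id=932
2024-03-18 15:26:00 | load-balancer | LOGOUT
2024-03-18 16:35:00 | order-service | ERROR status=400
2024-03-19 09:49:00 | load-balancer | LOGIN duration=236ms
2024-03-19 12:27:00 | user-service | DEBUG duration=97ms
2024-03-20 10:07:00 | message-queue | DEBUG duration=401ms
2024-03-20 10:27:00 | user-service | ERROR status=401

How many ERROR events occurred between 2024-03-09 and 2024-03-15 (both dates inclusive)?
9

To filter by date range:

1. Date range: 2024-03-09 through 2024-03-15, both dates inclusive
2. Filter for ERROR events whose date falls in this range
3. Count matching events: 9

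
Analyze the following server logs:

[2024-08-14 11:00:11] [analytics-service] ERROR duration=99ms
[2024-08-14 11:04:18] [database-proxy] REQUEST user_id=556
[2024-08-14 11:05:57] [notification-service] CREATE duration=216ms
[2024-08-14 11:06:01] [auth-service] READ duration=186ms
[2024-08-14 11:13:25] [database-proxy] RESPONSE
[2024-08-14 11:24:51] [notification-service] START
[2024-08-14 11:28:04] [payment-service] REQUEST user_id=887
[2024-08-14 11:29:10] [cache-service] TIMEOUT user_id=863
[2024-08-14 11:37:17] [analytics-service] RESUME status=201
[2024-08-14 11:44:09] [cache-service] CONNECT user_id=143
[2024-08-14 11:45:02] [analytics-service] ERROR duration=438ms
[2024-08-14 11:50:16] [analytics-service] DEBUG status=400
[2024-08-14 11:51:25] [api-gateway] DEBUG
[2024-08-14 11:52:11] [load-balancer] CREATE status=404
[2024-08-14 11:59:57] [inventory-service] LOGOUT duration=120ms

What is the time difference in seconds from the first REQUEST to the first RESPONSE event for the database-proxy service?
547

To find the time between events:

1. Locate the first REQUEST event for database-proxy: 2024-08-14 11:04:18
2. Locate the first RESPONSE event for database-proxy: 2024-08-14 11:13:25
3. Calculate the difference: 2024-08-14 11:13:25 - 2024-08-14 11:04:18 = 547 seconds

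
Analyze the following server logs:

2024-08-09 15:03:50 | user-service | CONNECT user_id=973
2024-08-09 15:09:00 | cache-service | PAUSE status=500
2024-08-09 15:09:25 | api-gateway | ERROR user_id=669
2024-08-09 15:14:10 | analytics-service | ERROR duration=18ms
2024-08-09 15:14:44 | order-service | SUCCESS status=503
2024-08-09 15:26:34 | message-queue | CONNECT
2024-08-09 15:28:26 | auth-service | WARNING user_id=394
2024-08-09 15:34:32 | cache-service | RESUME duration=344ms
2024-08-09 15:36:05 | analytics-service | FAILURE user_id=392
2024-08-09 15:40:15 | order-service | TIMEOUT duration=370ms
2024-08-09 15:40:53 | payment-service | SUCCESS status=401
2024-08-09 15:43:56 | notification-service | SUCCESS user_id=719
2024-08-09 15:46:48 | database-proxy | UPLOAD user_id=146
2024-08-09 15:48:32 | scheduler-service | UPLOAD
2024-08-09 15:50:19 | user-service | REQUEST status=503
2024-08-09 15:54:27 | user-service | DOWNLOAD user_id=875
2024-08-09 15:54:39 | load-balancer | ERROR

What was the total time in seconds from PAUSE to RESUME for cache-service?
1532

To calculate state duration:

1. Find PAUSE event for cache-service: 2024-08-09 15:09:00
2. Find RESUME event for cache-service: 2024-08-09 15:34:32
3. Calculate duration: 2024-08-09 15:34:32 - 2024-08-09 15:09:00 = 1532 seconds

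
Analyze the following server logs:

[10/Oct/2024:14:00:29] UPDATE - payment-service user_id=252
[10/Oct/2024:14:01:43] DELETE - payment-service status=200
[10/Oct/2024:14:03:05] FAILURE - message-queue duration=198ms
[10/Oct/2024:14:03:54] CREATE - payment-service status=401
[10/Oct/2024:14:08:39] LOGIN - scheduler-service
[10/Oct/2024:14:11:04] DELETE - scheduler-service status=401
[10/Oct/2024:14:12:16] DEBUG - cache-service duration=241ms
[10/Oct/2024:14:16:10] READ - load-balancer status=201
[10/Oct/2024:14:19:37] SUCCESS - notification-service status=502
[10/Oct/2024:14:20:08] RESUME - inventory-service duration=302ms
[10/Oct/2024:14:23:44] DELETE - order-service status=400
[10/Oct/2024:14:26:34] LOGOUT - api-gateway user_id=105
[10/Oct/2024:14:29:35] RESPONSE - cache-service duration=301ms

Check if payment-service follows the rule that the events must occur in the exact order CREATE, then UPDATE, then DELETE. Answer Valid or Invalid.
Invalid

To validate ordering:

1. Required order: CREATE → UPDATE → DELETE
2. Rule: the events must occur in the exact order CREATE, then UPDATE, then DELETE
3. Check actual order of events for payment-service
4. Result: Invalid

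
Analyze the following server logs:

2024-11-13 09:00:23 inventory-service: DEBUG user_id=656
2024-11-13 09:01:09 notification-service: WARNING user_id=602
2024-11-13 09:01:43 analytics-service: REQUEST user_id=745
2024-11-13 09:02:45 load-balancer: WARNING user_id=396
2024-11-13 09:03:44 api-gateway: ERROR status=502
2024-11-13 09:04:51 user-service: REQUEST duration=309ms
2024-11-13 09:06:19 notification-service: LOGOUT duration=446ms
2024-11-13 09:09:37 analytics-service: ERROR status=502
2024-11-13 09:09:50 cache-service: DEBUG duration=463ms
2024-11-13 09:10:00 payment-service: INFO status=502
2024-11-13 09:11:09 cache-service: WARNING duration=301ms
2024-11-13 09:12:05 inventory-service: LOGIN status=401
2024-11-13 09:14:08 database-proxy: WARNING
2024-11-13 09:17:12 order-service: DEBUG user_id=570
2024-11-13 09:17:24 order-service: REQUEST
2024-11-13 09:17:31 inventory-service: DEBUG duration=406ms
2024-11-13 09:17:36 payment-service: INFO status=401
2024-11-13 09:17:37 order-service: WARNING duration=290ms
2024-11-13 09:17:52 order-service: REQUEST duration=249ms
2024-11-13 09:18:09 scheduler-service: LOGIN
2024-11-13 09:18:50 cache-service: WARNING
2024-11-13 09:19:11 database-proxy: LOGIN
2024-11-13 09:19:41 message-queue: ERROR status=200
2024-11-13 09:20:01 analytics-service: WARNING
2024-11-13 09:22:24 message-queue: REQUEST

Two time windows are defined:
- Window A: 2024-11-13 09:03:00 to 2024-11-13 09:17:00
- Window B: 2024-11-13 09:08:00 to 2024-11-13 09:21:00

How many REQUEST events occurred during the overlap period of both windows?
0

To find overlap events:

1. Window A: 2024-11-13 09:03:00 to 2024-11-13 09:17:00
2. Window B: 2024-11-13 09:08:00 to 2024-11-13 09:21:00
3. Overlap period: 2024-11-13 09:08:00 to 2024-11-13 09:17:00
4. Count REQUEST events in overlap: 0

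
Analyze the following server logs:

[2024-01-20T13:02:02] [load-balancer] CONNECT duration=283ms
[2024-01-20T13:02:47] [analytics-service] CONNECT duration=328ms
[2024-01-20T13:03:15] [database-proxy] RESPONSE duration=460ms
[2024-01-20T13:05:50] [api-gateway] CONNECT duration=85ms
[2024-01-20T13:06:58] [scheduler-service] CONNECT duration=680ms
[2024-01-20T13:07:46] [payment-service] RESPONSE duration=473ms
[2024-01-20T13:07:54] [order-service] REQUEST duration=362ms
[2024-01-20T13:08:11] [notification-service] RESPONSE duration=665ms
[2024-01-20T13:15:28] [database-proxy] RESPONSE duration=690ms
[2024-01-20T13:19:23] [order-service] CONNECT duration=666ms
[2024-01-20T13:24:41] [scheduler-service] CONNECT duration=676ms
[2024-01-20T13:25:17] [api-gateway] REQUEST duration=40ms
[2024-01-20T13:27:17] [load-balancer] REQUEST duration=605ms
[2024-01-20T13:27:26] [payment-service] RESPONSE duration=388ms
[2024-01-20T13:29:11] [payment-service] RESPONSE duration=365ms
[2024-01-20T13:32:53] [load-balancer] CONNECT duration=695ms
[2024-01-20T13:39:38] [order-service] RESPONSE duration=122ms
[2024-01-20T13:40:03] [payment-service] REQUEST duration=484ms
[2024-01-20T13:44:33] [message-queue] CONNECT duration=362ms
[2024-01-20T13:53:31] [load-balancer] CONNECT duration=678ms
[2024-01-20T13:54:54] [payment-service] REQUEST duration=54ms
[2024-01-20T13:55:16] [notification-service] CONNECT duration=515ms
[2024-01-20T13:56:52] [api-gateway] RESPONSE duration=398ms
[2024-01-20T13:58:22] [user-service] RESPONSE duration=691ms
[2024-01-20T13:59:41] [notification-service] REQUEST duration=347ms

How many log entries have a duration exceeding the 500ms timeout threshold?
10

To count timeouts:

1. Threshold: 500ms
2. Extract duration from each log entry
3. Count entries where duration > 500
4. Timeout count: 10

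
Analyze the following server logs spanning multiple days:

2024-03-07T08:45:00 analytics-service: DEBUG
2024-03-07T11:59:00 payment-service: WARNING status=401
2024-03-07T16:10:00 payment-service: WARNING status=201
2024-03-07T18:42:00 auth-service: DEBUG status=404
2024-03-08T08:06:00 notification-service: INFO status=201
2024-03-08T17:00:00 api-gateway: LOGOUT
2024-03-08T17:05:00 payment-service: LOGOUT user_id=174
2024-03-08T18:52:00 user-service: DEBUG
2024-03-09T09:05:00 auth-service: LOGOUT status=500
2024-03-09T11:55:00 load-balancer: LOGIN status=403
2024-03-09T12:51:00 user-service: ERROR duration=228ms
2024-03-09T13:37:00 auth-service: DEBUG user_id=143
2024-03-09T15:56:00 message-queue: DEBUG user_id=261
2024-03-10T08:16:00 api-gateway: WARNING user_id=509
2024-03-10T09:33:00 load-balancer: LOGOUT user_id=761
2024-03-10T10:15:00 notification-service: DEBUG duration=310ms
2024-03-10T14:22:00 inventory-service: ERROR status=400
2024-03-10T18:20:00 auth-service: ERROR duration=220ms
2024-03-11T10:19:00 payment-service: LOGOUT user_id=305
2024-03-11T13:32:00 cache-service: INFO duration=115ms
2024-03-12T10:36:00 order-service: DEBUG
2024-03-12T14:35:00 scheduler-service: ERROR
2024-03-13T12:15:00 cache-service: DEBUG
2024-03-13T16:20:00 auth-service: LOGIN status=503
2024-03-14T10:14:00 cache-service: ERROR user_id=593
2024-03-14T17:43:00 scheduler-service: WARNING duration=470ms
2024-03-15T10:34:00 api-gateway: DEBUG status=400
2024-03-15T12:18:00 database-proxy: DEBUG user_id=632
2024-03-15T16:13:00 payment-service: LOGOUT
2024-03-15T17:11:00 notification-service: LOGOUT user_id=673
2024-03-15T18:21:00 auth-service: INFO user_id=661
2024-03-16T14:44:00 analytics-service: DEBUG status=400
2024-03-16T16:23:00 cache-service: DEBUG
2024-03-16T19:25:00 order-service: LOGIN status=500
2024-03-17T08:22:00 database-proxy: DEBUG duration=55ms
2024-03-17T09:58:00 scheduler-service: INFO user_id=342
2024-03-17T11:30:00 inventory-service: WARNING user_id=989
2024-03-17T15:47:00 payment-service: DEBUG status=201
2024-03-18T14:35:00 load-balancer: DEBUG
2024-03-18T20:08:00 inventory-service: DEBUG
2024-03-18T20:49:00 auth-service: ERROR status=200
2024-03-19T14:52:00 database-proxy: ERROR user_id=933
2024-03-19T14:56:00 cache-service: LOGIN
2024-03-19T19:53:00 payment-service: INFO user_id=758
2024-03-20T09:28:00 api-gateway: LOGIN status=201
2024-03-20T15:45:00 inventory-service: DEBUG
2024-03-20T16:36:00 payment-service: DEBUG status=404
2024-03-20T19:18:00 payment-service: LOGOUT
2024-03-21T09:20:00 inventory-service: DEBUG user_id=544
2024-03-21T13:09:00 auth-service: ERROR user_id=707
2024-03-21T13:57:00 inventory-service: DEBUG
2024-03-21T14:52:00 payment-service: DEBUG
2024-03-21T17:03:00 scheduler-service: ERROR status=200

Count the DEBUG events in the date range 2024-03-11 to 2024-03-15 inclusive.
4

To filter by date range:

1. Date range: 2024-03-11 through 2024-03-15, both dates inclusive
2. Filter for DEBUG events whose date falls in this range
3. Count matching events: 4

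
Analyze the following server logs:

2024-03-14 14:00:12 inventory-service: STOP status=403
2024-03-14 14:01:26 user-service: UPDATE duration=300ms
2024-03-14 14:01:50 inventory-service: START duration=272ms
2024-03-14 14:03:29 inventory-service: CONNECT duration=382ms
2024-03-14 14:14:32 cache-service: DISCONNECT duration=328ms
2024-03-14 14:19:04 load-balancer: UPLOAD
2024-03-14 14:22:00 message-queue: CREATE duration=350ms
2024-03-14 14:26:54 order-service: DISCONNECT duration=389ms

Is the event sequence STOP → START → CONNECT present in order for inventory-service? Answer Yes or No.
Yes

To verify sequence order:

1. Find all events in sequence STOP → START → CONNECT for inventory-service
2. Extract their timestamps
3. Check if timestamps are in ascending order
4. Result: Yes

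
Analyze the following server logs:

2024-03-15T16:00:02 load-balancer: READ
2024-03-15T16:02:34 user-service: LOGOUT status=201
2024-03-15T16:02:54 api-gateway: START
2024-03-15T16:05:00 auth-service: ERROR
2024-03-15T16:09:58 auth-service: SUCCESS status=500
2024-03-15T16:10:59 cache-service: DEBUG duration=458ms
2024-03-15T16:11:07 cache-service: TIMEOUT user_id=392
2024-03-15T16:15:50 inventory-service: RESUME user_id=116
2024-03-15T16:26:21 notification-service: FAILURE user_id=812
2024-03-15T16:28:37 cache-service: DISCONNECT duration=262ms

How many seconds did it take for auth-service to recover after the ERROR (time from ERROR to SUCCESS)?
298

To calculate recovery time:

1. Find ERROR event for auth-service: 2024-03-15T16:05:00
2. Find next SUCCESS event for auth-service: 2024-03-15T16:09:58
3. Recovery time: 2024-03-15T16:09:58 - 2024-03-15T16:05:00 = 298 seconds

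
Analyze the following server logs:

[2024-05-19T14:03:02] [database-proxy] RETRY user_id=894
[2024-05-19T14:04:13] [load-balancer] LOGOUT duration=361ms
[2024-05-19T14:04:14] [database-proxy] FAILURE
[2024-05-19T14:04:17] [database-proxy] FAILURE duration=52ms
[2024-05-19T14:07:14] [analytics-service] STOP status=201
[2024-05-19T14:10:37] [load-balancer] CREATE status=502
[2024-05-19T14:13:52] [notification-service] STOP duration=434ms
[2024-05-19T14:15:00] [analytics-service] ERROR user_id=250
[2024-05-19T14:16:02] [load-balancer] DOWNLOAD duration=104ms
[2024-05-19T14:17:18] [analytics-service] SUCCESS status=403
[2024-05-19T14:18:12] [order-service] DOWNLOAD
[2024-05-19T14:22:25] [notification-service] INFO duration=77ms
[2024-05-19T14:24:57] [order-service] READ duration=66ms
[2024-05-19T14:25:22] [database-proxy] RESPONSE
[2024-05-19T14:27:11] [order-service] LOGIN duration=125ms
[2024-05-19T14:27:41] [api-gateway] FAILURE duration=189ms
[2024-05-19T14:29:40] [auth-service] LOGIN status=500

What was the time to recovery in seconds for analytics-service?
138

To calculate recovery time:

1. Find ERROR event for analytics-service: 2024-05-19T14:15:00
2. Find next SUCCESS event for analytics-service: 2024-05-19T14:17:18
3. Recovery time: 2024-05-19T14:17:18 - 2024-05-19T14:15:00 = 138 seconds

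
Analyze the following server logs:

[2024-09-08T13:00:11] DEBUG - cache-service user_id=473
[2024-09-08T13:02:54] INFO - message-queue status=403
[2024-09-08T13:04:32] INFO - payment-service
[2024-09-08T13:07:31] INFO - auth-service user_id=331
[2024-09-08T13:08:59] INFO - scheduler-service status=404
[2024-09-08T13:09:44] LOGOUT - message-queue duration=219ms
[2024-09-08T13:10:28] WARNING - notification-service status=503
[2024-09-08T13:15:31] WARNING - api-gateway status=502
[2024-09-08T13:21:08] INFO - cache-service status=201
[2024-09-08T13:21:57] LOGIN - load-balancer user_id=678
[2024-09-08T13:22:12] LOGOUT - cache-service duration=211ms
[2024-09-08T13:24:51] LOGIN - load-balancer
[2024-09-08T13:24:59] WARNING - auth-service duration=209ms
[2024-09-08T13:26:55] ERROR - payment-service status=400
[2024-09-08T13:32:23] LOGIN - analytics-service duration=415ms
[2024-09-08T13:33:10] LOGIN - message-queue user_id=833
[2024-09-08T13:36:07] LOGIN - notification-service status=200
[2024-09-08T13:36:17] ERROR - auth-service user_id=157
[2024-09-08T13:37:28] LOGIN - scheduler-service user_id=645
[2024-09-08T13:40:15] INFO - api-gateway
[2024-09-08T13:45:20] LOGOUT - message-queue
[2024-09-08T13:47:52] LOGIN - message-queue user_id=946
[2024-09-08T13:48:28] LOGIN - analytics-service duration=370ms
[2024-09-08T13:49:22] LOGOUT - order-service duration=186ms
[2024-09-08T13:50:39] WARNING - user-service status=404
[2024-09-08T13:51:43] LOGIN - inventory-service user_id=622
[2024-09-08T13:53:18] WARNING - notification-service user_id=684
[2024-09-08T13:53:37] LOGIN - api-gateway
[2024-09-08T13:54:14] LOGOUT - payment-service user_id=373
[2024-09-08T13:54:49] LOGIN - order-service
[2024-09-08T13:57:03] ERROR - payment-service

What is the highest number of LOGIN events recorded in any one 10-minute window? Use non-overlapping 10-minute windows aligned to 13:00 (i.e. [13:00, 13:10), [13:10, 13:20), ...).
4

To find the burst window:

1. Divide the log period into non-overlapping 10-minute windows starting at 13:00
2. Count LOGIN events in each window
3. Find the window with maximum count
4. Maximum events in a window: 4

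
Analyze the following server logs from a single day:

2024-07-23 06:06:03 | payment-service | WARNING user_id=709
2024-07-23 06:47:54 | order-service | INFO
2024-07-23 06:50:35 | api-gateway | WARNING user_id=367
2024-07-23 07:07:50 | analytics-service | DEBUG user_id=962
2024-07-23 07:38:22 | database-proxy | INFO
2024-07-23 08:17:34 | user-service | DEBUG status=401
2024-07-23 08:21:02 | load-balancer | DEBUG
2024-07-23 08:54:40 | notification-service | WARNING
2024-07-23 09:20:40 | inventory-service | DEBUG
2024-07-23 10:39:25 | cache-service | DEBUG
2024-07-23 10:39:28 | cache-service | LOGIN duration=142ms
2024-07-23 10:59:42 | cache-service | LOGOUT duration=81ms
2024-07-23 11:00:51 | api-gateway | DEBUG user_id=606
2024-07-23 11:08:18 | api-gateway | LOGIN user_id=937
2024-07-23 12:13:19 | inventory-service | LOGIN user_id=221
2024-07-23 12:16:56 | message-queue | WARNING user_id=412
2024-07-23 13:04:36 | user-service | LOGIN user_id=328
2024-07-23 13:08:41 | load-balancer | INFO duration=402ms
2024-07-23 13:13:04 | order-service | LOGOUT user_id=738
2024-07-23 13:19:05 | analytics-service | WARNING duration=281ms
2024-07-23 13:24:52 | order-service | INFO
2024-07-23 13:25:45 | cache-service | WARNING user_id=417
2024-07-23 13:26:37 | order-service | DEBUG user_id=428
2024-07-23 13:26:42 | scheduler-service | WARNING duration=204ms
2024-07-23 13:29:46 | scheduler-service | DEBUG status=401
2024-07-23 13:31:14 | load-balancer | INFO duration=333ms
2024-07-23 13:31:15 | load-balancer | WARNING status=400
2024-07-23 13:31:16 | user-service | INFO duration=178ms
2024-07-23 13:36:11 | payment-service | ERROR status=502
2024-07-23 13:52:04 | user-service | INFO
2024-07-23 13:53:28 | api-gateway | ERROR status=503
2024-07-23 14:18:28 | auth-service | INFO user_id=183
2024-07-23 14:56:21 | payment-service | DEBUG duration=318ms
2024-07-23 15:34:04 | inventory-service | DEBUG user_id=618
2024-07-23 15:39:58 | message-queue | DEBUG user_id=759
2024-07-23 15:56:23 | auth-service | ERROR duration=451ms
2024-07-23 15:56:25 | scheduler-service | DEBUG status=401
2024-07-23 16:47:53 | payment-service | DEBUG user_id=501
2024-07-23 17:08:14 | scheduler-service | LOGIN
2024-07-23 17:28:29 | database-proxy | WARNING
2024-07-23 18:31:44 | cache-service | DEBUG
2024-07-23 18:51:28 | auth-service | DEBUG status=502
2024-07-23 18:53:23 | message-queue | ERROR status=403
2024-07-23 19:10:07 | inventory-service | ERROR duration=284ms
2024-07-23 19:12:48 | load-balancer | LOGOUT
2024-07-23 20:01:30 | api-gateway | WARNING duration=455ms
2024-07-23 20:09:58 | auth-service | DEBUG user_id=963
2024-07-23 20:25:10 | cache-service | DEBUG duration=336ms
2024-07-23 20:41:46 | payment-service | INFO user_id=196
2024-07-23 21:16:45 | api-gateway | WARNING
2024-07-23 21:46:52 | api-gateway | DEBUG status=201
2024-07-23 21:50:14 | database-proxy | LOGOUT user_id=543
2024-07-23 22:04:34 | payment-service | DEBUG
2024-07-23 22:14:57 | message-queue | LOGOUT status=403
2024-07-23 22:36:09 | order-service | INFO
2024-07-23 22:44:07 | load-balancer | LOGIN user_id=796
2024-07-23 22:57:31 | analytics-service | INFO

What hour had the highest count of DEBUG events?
15

To find the peak hour:

1. Group all DEBUG events by hour
2. Count events in each hour
3. Find hour with maximum count
4. Peak hour: 15 (with 3 events)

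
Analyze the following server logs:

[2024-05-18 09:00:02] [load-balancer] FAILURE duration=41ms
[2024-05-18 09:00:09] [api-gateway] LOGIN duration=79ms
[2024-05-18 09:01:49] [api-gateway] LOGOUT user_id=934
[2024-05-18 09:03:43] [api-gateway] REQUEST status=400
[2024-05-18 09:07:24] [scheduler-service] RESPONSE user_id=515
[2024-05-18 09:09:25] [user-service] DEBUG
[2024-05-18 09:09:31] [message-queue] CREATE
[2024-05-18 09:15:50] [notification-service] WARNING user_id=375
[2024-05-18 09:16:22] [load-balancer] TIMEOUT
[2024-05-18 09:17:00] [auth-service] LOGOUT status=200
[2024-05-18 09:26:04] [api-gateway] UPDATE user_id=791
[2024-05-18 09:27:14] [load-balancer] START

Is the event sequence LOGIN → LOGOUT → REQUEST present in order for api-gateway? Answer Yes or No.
Yes

To verify sequence order:

1. Find all events in sequence LOGIN → LOGOUT → REQUEST for api-gateway
2. Extract their timestamps
3. Check if timestamps are in ascending order
4. Result: Yes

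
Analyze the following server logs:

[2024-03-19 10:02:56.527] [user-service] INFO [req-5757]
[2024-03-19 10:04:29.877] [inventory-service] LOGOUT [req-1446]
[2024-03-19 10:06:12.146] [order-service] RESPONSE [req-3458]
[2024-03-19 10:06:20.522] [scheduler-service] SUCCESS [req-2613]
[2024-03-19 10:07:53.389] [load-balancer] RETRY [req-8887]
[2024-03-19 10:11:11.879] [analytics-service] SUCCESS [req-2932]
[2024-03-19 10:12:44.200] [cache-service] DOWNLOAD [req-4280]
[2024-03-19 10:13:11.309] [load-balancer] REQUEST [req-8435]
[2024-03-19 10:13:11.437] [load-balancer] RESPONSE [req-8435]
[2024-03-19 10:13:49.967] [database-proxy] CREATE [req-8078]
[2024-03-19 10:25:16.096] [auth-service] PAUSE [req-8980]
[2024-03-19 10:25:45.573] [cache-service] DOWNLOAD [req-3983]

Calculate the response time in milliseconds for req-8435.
128

To calculate latency:

1. Find REQUEST with id req-8435: 2024-03-19 10:13:11.309
2. Find RESPONSE with id req-8435: 2024-03-19 10:13:11.437
3. Latency: 2024-03-19 10:13:11.437 - 2024-03-19 10:13:11.309 = 128ms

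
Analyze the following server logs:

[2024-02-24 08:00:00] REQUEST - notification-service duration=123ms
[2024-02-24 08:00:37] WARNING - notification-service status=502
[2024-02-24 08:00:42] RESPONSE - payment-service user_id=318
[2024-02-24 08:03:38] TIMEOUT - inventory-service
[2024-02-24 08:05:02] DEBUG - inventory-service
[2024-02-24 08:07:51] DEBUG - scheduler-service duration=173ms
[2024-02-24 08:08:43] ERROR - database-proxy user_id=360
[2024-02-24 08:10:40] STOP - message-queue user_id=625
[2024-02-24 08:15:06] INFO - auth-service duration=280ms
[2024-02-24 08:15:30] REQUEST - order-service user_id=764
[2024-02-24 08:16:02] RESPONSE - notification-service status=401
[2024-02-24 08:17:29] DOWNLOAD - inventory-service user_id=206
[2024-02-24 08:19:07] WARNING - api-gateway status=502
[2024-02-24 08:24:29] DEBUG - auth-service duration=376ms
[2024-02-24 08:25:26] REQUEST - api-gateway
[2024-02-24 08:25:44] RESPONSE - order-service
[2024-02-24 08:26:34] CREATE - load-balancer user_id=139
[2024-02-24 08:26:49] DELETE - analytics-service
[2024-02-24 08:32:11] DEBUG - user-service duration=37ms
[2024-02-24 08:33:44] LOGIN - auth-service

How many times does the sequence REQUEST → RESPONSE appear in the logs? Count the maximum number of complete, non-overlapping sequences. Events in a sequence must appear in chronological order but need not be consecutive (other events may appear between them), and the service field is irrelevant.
3

To count sequences:

1. Look for pattern: REQUEST → RESPONSE
2. Greedily scan the log in chronological order, matching each sequence element in turn (ignoring service)
3. Each time the full pattern completes, increment the count and restart matching from the next event
4. Complete non-overlapping sequences found: 3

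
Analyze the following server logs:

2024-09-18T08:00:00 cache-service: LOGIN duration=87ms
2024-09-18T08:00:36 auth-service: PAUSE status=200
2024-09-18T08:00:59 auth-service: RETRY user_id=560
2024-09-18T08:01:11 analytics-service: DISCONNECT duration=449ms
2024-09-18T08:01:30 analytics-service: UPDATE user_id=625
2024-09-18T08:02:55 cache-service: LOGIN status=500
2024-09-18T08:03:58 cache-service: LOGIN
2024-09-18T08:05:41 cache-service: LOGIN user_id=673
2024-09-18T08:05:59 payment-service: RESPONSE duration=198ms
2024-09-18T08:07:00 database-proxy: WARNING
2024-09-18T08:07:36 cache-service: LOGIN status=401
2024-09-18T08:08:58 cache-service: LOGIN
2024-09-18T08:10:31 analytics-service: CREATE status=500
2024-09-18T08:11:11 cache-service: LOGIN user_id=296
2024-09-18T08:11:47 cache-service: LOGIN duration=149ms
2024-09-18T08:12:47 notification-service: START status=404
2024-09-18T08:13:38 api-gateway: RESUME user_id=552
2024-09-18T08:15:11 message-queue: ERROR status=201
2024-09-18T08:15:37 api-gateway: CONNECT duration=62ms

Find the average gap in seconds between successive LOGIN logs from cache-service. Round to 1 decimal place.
101.0

To calculate average interval:

1. Find all LOGIN events for cache-service in order
2. Calculate time gaps between consecutive events
3. Compute mean of gaps: 707 / 7 = 101.0 seconds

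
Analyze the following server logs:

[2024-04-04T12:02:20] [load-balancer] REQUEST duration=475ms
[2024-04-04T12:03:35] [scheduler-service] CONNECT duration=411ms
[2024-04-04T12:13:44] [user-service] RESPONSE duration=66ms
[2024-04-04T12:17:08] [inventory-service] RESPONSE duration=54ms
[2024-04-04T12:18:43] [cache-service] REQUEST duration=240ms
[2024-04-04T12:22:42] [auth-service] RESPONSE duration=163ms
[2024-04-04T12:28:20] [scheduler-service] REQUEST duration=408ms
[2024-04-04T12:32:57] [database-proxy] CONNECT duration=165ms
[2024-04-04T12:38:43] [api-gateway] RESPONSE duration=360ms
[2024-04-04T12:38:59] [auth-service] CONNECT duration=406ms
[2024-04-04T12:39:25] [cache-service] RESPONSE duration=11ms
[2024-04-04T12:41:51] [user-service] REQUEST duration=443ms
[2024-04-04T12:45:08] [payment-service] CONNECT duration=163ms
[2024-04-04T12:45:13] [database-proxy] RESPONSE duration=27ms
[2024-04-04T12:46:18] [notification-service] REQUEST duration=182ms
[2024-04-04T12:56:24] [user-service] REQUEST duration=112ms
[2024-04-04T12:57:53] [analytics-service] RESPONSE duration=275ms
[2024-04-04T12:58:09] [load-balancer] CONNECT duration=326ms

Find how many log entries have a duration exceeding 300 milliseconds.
7

To count timeouts:

1. Threshold: 300ms
2. Extract duration from each log entry
3. Count entries where duration > 300
4. Timeout count: 7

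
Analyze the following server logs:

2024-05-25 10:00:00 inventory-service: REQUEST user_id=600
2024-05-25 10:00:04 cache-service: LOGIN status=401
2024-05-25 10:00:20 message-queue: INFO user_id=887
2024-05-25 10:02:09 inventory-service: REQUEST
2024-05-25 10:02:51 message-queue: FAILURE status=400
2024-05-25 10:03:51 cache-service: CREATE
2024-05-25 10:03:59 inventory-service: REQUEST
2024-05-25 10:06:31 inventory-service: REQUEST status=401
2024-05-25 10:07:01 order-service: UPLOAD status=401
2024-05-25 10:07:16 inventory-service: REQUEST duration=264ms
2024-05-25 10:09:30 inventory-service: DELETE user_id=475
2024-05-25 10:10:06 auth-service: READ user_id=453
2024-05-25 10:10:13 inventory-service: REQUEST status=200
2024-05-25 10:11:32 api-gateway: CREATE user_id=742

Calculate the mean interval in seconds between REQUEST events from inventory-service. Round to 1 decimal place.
122.6

To calculate average interval:

1. Find all REQUEST events for inventory-service in order
2. Calculate time gaps between consecutive events
3. Compute mean of gaps: 613 / 5 = 122.6 seconds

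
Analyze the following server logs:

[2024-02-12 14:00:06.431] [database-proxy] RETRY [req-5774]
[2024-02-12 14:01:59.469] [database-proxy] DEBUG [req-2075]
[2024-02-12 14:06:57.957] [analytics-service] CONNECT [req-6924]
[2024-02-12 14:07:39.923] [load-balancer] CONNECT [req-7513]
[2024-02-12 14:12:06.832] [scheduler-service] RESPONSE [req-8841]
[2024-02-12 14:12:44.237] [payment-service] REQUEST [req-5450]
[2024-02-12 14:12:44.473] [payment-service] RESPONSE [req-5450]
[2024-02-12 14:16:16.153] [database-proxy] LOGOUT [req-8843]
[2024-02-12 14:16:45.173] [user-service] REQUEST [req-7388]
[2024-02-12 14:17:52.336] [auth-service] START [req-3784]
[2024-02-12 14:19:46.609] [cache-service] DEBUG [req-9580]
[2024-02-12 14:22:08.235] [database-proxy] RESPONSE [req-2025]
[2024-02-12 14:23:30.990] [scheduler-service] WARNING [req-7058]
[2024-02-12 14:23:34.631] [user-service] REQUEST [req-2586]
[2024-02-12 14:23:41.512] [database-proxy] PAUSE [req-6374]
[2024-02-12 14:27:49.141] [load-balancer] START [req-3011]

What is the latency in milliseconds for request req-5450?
236

To calculate latency:

1. Find REQUEST with id req-5450: 2024-02-12 14:12:44.237
2. Find RESPONSE with id req-5450: 2024-02-12 14:12:44.473
3. Latency: 2024-02-12 14:12:44.473 - 2024-02-12 14:12:44.237 = 236ms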